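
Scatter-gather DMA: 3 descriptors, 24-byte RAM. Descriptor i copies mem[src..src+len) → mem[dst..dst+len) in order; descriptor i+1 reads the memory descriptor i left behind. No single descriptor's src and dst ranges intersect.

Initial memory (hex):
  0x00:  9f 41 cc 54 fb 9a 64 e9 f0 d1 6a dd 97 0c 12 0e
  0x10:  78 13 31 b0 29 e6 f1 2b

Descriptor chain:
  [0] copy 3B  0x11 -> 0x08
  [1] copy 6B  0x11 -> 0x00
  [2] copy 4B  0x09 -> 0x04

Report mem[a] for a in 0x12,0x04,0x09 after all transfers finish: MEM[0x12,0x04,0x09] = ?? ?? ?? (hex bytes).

#0 dst[0x08+3] := {0x13,0x31,0xb0}
#1 dst[0x00+6] := {0x13,0x31,0xb0,0x29,0xe6,0xf1}
#2 dst[0x04+4] := {0x31,0xb0,0xdd,0x97}
query mem[0x12]=0x31, mem[0x04]=0x31, mem[0x09]=0x31

MEM[0x12,0x04,0x09] = 31 31 31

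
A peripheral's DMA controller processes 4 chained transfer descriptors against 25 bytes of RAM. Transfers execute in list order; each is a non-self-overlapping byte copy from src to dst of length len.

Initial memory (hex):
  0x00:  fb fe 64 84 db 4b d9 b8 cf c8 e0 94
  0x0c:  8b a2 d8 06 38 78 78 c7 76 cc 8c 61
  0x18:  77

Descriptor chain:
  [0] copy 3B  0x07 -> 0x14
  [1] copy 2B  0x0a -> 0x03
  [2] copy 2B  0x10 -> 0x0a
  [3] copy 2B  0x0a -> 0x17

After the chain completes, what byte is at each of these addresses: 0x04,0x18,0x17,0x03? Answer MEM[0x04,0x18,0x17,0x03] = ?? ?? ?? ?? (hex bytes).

[0] 0x07->0x14 len=3 : b8 cf c8
[1] 0x0a->0x03 len=2 : e0 94
[2] 0x10->0x0a len=2 : 38 78
[3] 0x0a->0x17 len=2 : 38 78
query mem[0x04]=0x94, mem[0x18]=0x78, mem[0x17]=0x38, mem[0x03]=0xe0

MEM[0x04,0x18,0x17,0x03] = 94 78 38 e0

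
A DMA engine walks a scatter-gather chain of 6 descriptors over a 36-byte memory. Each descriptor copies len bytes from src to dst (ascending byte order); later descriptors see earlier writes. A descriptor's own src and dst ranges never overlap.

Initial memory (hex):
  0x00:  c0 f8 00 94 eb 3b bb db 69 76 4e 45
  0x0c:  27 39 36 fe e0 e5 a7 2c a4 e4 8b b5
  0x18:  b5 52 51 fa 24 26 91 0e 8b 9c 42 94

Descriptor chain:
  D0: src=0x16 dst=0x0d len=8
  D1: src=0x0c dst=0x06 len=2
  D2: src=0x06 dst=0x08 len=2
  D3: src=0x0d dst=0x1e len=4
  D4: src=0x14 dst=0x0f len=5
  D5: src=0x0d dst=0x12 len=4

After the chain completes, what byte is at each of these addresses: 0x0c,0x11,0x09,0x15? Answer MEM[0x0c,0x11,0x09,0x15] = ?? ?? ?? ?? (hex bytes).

[0] 0x16->0x0d len=8 : 8b b5 b5 52 51 fa 24 26
[1] 0x0c->0x06 len=2 : 27 8b
[2] 0x06->0x08 len=2 : 27 8b
[3] 0x0d->0x1e len=4 : 8b b5 b5 52
[4] 0x14->0x0f len=5 : 26 e4 8b b5 b5
[5] 0x0d->0x12 len=4 : 8b b5 26 e4
query mem[0x0c]=0x27, mem[0x11]=0x8b, mem[0x09]=0x8b, mem[0x15]=0xe4

MEM[0x0c,0x11,0x09,0x15] = 27 8b 8b e4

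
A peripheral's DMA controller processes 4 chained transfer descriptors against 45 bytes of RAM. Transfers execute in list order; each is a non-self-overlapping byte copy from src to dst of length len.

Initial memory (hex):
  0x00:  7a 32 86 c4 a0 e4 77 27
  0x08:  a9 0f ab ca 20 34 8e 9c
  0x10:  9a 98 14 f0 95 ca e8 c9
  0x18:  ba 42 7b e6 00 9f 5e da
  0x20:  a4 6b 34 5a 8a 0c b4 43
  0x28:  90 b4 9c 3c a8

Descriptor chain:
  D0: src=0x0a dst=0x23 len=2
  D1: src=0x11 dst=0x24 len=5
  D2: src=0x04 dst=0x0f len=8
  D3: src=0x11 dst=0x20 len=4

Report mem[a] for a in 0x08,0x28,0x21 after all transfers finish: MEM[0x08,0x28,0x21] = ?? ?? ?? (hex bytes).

MEM[0x08,0x28,0x21] = a9 ca 27

D0: mem[0x23..0x24] <- [ab ca]
D1: mem[0x24..0x28] <- [98 14 f0 95 ca]
D2: mem[0x0f..0x16] <- [a0 e4 77 27 a9 0f ab ca]
D3: mem[0x20..0x23] <- [77 27 a9 0f]
query mem[0x08]=0xa9, mem[0x28]=0xca, mem[0x21]=0x27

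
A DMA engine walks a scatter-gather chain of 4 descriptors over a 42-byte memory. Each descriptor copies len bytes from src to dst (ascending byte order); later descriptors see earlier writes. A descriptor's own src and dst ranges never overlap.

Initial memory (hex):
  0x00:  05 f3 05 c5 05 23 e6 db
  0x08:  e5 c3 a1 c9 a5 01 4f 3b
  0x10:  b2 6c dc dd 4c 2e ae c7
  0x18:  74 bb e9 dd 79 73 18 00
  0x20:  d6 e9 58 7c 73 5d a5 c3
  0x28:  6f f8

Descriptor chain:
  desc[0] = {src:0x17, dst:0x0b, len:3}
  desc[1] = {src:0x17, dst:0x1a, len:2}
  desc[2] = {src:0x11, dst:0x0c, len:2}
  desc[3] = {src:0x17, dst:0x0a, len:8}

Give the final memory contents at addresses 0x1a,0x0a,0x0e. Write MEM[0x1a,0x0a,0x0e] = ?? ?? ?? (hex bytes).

  after D0: wrote 3B at 0x0b = c774bb
  after D1: wrote 2B at 0x1a = c774
  after D2: wrote 2B at 0x0c = 6cdc
  after D3: wrote 8B at 0x0a = c774bbc774797318
query mem[0x1a]=0xc7, mem[0x0a]=0xc7, mem[0x0e]=0x74

MEM[0x1a,0x0a,0x0e] = c7 c7 74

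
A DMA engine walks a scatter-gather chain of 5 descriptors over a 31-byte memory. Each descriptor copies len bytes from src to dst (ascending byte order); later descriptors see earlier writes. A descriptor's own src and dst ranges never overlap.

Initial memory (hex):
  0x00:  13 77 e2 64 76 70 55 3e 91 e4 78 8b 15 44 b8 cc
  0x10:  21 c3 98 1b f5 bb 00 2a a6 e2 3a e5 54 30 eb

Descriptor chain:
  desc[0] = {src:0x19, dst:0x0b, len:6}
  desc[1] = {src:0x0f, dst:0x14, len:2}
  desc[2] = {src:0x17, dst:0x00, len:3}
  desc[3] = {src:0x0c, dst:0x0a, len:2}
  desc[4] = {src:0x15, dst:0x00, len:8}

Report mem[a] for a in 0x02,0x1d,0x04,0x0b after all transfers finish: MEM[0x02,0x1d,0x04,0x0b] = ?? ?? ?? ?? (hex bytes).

  after D0: wrote 6B at 0x0b = e23ae55430eb
  after D1: wrote 2B at 0x14 = 30eb
  after D2: wrote 3B at 0x00 = 2aa6e2
  after D3: wrote 2B at 0x0a = 3ae5
  after D4: wrote 8B at 0x00 = eb002aa6e23ae554
query mem[0x02]=0x2a, mem[0x1d]=0x30, mem[0x04]=0xe2, mem[0x0b]=0xe5

MEM[0x02,0x1d,0x04,0x0b] = 2a 30 e2 e5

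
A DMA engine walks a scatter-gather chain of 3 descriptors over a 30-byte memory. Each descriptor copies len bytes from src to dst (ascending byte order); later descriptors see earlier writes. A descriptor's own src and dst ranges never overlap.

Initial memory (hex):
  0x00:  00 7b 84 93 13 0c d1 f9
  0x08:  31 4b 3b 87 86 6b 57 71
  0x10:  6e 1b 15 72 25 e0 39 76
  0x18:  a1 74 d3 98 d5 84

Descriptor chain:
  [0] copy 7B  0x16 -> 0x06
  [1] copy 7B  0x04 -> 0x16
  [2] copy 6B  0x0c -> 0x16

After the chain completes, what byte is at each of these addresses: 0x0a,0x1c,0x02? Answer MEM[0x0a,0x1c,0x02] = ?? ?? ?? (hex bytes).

MEM[0x0a,0x1c,0x02] = d3 d3 84

[0] 0x16->0x06 len=7 : 39 76 a1 74 d3 98 d5
[1] 0x04->0x16 len=7 : 13 0c 39 76 a1 74 d3
[2] 0x0c->0x16 len=6 : d5 6b 57 71 6e 1b
query mem[0x0a]=0xd3, mem[0x1c]=0xd3, mem[0x02]=0x84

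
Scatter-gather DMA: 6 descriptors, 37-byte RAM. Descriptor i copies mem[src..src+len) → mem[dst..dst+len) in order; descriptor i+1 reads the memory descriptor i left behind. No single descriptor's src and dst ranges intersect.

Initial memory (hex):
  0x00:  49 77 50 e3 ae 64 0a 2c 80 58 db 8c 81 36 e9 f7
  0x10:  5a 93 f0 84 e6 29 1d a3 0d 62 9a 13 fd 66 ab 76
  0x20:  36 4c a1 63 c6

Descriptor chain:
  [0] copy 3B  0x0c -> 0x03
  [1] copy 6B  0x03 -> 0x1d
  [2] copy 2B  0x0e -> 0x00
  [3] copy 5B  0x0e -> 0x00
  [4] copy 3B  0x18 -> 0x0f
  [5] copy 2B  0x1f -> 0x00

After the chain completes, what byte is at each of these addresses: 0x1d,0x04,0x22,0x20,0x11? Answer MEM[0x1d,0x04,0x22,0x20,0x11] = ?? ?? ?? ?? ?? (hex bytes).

MEM[0x1d,0x04,0x22,0x20,0x11] = 81 f0 80 0a 9a

  after D0: wrote 3B at 0x03 = 8136e9
  after D1: wrote 6B at 0x1d = 8136e90a2c80
  after D2: wrote 2B at 0x00 = e9f7
  after D3: wrote 5B at 0x00 = e9f75a93f0
  after D4: wrote 3B at 0x0f = 0d629a
  after D5: wrote 2B at 0x00 = e90a
query mem[0x1d]=0x81, mem[0x04]=0xf0, mem[0x22]=0x80, mem[0x20]=0x0a, mem[0x11]=0x9a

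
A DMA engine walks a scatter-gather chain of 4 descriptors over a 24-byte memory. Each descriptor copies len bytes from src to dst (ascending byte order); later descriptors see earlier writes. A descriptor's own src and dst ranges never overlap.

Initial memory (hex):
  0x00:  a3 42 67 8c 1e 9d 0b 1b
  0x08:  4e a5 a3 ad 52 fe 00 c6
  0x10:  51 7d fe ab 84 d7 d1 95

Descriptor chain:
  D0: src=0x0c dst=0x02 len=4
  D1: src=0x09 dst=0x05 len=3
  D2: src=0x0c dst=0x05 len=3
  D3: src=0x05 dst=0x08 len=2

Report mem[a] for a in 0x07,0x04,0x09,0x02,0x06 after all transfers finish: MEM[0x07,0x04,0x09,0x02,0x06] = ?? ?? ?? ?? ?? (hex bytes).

#0 dst[0x02+4] := {0x52,0xfe,0x00,0xc6}
#1 dst[0x05+3] := {0xa5,0xa3,0xad}
#2 dst[0x05+3] := {0x52,0xfe,0x00}
#3 dst[0x08+2] := {0x52,0xfe}
query mem[0x07]=0x00, mem[0x04]=0x00, mem[0x09]=0xfe, mem[0x02]=0x52, mem[0x06]=0xfe

MEM[0x07,0x04,0x09,0x02,0x06] = 00 00 fe 52 fe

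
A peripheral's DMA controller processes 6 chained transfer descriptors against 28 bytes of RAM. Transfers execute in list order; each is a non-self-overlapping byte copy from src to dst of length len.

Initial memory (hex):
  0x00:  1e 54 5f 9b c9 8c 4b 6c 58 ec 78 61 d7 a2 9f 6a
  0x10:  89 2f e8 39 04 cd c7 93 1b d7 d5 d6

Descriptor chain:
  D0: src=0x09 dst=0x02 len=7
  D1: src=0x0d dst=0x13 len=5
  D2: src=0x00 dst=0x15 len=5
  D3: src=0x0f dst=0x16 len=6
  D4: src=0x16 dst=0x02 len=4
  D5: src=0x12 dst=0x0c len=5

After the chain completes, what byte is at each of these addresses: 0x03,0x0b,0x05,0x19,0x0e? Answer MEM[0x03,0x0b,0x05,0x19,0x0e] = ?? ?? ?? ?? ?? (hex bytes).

D0: mem[0x02..0x08] <- [ec 78 61 d7 a2 9f 6a]
D1: mem[0x13..0x17] <- [a2 9f 6a 89 2f]
D2: mem[0x15..0x19] <- [1e 54 ec 78 61]
D3: mem[0x16..0x1b] <- [6a 89 2f e8 a2 9f]
D4: mem[0x02..0x05] <- [6a 89 2f e8]
D5: mem[0x0c..0x10] <- [e8 a2 9f 1e 6a]
query mem[0x03]=0x89, mem[0x0b]=0x61, mem[0x05]=0xe8, mem[0x19]=0xe8, mem[0x0e]=0x9f

MEM[0x03,0x0b,0x05,0x19,0x0e] = 89 61 e8 e8 9f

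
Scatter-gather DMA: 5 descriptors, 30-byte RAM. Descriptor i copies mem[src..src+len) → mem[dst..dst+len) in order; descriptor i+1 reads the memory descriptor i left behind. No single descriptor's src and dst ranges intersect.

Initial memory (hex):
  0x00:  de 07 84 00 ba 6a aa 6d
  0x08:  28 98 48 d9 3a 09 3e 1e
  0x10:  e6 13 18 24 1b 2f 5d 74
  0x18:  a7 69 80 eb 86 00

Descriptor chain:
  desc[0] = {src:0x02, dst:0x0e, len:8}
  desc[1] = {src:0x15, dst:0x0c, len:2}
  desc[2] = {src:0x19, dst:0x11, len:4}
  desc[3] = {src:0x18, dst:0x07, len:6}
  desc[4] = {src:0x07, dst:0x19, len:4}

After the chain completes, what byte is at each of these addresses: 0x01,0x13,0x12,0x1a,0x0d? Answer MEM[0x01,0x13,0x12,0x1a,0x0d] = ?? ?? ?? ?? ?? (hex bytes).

MEM[0x01,0x13,0x12,0x1a,0x0d] = 07 eb 80 69 5d

[0] 0x02->0x0e len=8 : 84 00 ba 6a aa 6d 28 98
[1] 0x15->0x0c len=2 : 98 5d
[2] 0x19->0x11 len=4 : 69 80 eb 86
[3] 0x18->0x07 len=6 : a7 69 80 eb 86 00
[4] 0x07->0x19 len=4 : a7 69 80 eb
query mem[0x01]=0x07, mem[0x13]=0xeb, mem[0x12]=0x80, mem[0x1a]=0x69, mem[0x0d]=0x5d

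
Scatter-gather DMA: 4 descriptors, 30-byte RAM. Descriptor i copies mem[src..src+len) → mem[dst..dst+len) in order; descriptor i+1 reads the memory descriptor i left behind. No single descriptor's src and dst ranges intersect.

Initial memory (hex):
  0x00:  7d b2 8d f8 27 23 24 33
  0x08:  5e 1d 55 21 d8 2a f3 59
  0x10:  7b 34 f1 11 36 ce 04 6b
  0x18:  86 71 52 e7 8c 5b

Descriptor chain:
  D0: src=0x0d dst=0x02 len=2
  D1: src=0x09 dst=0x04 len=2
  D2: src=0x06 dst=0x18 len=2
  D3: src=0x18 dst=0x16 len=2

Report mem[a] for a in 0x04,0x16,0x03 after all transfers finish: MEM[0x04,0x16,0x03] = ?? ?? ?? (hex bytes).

D0: mem[0x02..0x03] <- [2a f3]
D1: mem[0x04..0x05] <- [1d 55]
D2: mem[0x18..0x19] <- [24 33]
D3: mem[0x16..0x17] <- [24 33]
query mem[0x04]=0x1d, mem[0x16]=0x24, mem[0x03]=0xf3

MEM[0x04,0x16,0x03] = 1d 24 f3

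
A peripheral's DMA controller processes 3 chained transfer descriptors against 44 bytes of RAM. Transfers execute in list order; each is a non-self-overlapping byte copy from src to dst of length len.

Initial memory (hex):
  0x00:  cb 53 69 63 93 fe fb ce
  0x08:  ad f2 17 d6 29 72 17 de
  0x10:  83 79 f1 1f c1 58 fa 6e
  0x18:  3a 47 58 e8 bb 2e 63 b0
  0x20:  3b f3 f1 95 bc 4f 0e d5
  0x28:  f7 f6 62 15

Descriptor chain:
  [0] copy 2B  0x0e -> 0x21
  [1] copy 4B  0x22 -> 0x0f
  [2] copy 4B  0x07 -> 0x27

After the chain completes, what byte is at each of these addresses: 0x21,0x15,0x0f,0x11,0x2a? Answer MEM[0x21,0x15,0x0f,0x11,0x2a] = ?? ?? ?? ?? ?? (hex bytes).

  after D0: wrote 2B at 0x21 = 17de
  after D1: wrote 4B at 0x0f = de95bc4f
  after D2: wrote 4B at 0x27 = ceadf217
query mem[0x21]=0x17, mem[0x15]=0x58, mem[0x0f]=0xde, mem[0x11]=0xbc, mem[0x2a]=0x17

MEM[0x21,0x15,0x0f,0x11,0x2a] = 17 58 de bc 17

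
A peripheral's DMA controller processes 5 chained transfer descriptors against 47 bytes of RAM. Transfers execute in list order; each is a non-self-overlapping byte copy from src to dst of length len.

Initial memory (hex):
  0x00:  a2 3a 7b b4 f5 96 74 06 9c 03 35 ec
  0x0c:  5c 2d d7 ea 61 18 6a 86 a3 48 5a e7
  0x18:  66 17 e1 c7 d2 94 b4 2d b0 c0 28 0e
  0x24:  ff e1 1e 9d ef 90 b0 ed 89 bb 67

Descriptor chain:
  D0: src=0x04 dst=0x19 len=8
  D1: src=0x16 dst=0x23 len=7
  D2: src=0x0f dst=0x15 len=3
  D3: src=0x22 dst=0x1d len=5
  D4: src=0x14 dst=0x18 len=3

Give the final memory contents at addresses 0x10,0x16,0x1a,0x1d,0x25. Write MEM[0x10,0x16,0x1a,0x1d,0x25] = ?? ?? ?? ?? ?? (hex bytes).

#0 dst[0x19+8] := {0xf5,0x96,0x74,0x06,0x9c,0x03,0x35,0xec}
#1 dst[0x23+7] := {0x5a,0xe7,0x66,0xf5,0x96,0x74,0x06}
#2 dst[0x15+3] := {0xea,0x61,0x18}
#3 dst[0x1d+5] := {0x28,0x5a,0xe7,0x66,0xf5}
#4 dst[0x18+3] := {0xa3,0xea,0x61}
query mem[0x10]=0x61, mem[0x16]=0x61, mem[0x1a]=0x61, mem[0x1d]=0x28, mem[0x25]=0x66

MEM[0x10,0x16,0x1a,0x1d,0x25] = 61 61 61 28 66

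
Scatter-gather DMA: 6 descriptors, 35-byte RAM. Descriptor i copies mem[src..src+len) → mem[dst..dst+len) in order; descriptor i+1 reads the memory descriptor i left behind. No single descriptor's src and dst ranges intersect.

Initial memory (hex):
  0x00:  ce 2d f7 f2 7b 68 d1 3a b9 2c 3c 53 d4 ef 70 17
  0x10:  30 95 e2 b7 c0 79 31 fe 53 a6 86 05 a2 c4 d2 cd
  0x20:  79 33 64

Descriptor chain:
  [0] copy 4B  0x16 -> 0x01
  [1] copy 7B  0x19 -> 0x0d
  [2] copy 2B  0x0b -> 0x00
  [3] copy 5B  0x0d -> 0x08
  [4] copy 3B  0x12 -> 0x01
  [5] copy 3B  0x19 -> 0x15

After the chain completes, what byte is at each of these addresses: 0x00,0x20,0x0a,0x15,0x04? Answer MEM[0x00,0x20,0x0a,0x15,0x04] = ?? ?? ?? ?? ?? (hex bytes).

#0 dst[0x01+4] := {0x31,0xfe,0x53,0xa6}
#1 dst[0x0d+7] := {0xa6,0x86,0x05,0xa2,0xc4,0xd2,0xcd}
#2 dst[0x00+2] := {0x53,0xd4}
#3 dst[0x08+5] := {0xa6,0x86,0x05,0xa2,0xc4}
#4 dst[0x01+3] := {0xd2,0xcd,0xc0}
#5 dst[0x15+3] := {0xa6,0x86,0x05}
query mem[0x00]=0x53, mem[0x20]=0x79, mem[0x0a]=0x05, mem[0x15]=0xa6, mem[0x04]=0xa6

MEM[0x00,0x20,0x0a,0x15,0x04] = 53 79 05 a6 a6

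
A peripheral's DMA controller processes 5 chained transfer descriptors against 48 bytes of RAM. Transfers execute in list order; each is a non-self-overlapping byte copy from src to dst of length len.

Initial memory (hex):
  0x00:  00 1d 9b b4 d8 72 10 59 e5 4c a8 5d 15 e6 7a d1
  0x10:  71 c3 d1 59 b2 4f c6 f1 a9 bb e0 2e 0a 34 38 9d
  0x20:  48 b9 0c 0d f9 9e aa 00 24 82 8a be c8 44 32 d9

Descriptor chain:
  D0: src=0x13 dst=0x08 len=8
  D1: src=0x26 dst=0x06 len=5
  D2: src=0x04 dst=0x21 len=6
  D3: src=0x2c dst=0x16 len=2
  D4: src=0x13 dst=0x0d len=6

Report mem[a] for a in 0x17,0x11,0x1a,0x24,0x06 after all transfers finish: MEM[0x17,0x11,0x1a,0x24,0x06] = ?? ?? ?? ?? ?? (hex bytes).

  after D0: wrote 8B at 0x08 = 59b24fc6f1a9bbe0
  after D1: wrote 5B at 0x06 = aa0024828a
  after D2: wrote 6B at 0x21 = d872aa002482
  after D3: wrote 2B at 0x16 = c844
  after D4: wrote 6B at 0x0d = 59b24fc844a9
query mem[0x17]=0x44, mem[0x11]=0x44, mem[0x1a]=0xe0, mem[0x24]=0x00, mem[0x06]=0xaa

MEM[0x17,0x11,0x1a,0x24,0x06] = 44 44 e0 00 aa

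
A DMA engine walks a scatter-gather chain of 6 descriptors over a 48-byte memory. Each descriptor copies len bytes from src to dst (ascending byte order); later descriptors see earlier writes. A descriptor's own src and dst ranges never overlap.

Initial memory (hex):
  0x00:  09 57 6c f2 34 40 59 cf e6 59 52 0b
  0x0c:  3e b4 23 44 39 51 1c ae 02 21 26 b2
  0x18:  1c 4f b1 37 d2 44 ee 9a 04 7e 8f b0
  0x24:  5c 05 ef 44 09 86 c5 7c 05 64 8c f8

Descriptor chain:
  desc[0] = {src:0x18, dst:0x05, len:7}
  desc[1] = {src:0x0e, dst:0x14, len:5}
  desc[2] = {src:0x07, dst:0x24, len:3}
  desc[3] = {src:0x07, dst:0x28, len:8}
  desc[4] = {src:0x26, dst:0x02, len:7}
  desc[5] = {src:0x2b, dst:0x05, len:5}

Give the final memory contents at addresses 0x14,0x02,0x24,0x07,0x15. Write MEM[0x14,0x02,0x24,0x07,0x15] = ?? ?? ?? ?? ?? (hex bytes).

  after D0: wrote 7B at 0x05 = 1c4fb137d244ee
  after D1: wrote 5B at 0x14 = 234439511c
  after D2: wrote 3B at 0x24 = b137d2
  after D3: wrote 8B at 0x28 = b137d244ee3eb423
  after D4: wrote 7B at 0x02 = d244b137d244ee
  after D5: wrote 5B at 0x05 = 44ee3eb423
query mem[0x14]=0x23, mem[0x02]=0xd2, mem[0x24]=0xb1, mem[0x07]=0x3e, mem[0x15]=0x44

MEM[0x14,0x02,0x24,0x07,0x15] = 23 d2 b1 3e 44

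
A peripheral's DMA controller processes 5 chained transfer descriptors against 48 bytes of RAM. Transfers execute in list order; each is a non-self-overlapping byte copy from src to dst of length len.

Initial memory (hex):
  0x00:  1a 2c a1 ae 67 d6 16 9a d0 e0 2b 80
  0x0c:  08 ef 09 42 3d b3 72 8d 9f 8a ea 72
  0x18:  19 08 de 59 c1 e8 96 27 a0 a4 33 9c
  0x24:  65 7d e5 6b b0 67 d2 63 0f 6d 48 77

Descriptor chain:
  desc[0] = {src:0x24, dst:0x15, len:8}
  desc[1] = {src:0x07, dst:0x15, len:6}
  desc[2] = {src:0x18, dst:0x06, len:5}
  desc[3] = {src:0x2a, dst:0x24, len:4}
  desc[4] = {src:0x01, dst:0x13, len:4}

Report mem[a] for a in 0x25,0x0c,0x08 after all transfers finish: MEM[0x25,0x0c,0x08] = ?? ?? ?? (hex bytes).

#0 dst[0x15+8] := {0x65,0x7d,0xe5,0x6b,0xb0,0x67,0xd2,0x63}
#1 dst[0x15+6] := {0x9a,0xd0,0xe0,0x2b,0x80,0x08}
#2 dst[0x06+5] := {0x2b,0x80,0x08,0xd2,0x63}
#3 dst[0x24+4] := {0xd2,0x63,0x0f,0x6d}
#4 dst[0x13+4] := {0x2c,0xa1,0xae,0x67}
query mem[0x25]=0x63, mem[0x0c]=0x08, mem[0x08]=0x08

MEM[0x25,0x0c,0x08] = 63 08 08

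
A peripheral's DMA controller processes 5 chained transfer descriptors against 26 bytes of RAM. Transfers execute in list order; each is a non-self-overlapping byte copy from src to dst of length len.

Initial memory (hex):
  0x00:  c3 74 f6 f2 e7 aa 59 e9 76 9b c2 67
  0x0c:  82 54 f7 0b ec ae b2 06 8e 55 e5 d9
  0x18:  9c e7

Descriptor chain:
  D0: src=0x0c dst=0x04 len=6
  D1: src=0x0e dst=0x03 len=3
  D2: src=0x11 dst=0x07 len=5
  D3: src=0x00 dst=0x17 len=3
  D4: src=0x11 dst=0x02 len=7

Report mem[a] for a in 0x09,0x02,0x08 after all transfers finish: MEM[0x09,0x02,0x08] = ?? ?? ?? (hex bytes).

#0 dst[0x04+6] := {0x82,0x54,0xf7,0x0b,0xec,0xae}
#1 dst[0x03+3] := {0xf7,0x0b,0xec}
#2 dst[0x07+5] := {0xae,0xb2,0x06,0x8e,0x55}
#3 dst[0x17+3] := {0xc3,0x74,0xf6}
#4 dst[0x02+7] := {0xae,0xb2,0x06,0x8e,0x55,0xe5,0xc3}
query mem[0x09]=0x06, mem[0x02]=0xae, mem[0x08]=0xc3

MEM[0x09,0x02,0x08] = 06 ae c3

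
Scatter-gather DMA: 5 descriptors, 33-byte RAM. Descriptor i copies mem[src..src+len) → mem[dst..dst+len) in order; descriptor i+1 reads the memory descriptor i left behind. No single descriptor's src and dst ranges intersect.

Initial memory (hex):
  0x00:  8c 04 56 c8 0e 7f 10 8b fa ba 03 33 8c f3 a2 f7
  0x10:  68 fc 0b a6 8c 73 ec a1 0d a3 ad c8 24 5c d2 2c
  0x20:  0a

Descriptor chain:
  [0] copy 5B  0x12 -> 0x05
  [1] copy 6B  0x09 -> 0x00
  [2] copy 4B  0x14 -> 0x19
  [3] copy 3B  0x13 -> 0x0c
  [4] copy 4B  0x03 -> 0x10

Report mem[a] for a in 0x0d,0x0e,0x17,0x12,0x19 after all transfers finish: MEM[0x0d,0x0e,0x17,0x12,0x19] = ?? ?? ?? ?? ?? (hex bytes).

MEM[0x0d,0x0e,0x17,0x12,0x19] = 8c 73 a1 a2 8c

  after D0: wrote 5B at 0x05 = 0ba68c73ec
  after D1: wrote 6B at 0x00 = ec03338cf3a2
  after D2: wrote 4B at 0x19 = 8c73eca1
  after D3: wrote 3B at 0x0c = a68c73
  after D4: wrote 4B at 0x10 = 8cf3a2a6
query mem[0x0d]=0x8c, mem[0x0e]=0x73, mem[0x17]=0xa1, mem[0x12]=0xa2, mem[0x19]=0x8c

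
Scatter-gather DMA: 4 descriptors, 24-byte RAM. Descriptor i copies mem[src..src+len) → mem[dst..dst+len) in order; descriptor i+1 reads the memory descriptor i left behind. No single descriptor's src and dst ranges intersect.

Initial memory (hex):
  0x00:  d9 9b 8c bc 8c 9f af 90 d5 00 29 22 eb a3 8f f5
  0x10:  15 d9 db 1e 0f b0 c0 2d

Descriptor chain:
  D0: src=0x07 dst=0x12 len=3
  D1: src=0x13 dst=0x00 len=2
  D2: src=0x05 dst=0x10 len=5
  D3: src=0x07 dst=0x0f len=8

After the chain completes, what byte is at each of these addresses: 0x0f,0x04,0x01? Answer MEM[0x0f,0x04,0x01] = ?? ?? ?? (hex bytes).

#0 dst[0x12+3] := {0x90,0xd5,0x00}
#1 dst[0x00+2] := {0xd5,0x00}
#2 dst[0x10+5] := {0x9f,0xaf,0x90,0xd5,0x00}
#3 dst[0x0f+8] := {0x90,0xd5,0x00,0x29,0x22,0xeb,0xa3,0x8f}
query mem[0x0f]=0x90, mem[0x04]=0x8c, mem[0x01]=0x00

MEM[0x0f,0x04,0x01] = 90 8c 00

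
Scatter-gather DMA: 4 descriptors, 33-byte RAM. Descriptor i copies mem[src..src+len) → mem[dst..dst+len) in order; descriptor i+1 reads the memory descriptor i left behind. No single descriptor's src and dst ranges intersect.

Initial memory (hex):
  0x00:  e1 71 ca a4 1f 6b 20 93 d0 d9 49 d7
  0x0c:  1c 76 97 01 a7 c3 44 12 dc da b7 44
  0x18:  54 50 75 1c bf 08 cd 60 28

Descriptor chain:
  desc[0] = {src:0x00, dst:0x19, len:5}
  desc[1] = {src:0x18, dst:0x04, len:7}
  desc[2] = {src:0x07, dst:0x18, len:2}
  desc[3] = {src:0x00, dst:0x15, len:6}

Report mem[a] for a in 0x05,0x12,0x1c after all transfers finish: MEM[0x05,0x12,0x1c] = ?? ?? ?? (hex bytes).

[0] 0x00->0x19 len=5 : e1 71 ca a4 1f
[1] 0x18->0x04 len=7 : 54 e1 71 ca a4 1f cd
[2] 0x07->0x18 len=2 : ca a4
[3] 0x00->0x15 len=6 : e1 71 ca a4 54 e1
query mem[0x05]=0xe1, mem[0x12]=0x44, mem[0x1c]=0xa4

MEM[0x05,0x12,0x1c] = e1 44 a4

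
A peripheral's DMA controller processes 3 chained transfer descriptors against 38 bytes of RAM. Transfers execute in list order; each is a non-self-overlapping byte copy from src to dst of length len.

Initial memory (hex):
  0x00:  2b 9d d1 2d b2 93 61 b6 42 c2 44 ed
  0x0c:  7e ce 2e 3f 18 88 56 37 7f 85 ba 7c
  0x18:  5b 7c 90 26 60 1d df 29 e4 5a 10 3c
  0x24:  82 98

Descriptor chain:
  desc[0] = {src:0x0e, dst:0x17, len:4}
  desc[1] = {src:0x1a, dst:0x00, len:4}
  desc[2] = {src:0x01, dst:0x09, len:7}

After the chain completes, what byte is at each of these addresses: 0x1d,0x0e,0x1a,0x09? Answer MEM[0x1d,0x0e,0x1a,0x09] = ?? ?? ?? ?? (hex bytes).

MEM[0x1d,0x0e,0x1a,0x09] = 1d 61 88 26

D0: mem[0x17..0x1a] <- [2e 3f 18 88]
D1: mem[0x00..0x03] <- [88 26 60 1d]
D2: mem[0x09..0x0f] <- [26 60 1d b2 93 61 b6]
query mem[0x1d]=0x1d, mem[0x0e]=0x61, mem[0x1a]=0x88, mem[0x09]=0x26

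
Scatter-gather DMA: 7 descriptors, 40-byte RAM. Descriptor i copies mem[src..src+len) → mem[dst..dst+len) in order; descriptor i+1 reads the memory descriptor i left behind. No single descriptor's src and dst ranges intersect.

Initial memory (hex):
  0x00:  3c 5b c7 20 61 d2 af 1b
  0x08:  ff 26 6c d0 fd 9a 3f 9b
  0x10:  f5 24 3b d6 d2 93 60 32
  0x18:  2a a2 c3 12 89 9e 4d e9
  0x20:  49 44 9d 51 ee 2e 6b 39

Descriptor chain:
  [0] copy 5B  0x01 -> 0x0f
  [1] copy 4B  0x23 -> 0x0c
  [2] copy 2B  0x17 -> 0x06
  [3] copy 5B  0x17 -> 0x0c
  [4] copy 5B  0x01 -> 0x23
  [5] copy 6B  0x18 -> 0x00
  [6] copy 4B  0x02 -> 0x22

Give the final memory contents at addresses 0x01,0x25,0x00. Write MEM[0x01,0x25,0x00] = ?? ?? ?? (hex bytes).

[0] 0x01->0x0f len=5 : 5b c7 20 61 d2
[1] 0x23->0x0c len=4 : 51 ee 2e 6b
[2] 0x17->0x06 len=2 : 32 2a
[3] 0x17->0x0c len=5 : 32 2a a2 c3 12
[4] 0x01->0x23 len=5 : 5b c7 20 61 d2
[5] 0x18->0x00 len=6 : 2a a2 c3 12 89 9e
[6] 0x02->0x22 len=4 : c3 12 89 9e
query mem[0x01]=0xa2, mem[0x25]=0x9e, mem[0x00]=0x2a

MEM[0x01,0x25,0x00] = a2 9e 2a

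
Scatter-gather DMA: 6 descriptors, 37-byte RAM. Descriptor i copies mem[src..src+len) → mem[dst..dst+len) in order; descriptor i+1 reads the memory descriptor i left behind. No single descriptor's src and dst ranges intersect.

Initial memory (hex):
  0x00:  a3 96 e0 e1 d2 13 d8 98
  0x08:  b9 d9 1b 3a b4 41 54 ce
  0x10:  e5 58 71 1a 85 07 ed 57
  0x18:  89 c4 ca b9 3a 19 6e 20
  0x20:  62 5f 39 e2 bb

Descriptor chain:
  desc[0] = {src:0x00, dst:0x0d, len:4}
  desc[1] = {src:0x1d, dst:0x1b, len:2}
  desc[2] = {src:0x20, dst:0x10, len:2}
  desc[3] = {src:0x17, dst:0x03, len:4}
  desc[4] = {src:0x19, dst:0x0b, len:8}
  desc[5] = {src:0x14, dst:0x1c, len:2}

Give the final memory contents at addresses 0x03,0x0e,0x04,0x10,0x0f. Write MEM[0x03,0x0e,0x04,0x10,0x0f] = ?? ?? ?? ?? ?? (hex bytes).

  after D0: wrote 4B at 0x0d = a396e0e1
  after D1: wrote 2B at 0x1b = 196e
  after D2: wrote 2B at 0x10 = 625f
  after D3: wrote 4B at 0x03 = 5789c4ca
  after D4: wrote 8B at 0x0b = c4ca196e196e2062
  after D5: wrote 2B at 0x1c = 8507
query mem[0x03]=0x57, mem[0x0e]=0x6e, mem[0x04]=0x89, mem[0x10]=0x6e, mem[0x0f]=0x19

MEM[0x03,0x0e,0x04,0x10,0x0f] = 57 6e 89 6e 19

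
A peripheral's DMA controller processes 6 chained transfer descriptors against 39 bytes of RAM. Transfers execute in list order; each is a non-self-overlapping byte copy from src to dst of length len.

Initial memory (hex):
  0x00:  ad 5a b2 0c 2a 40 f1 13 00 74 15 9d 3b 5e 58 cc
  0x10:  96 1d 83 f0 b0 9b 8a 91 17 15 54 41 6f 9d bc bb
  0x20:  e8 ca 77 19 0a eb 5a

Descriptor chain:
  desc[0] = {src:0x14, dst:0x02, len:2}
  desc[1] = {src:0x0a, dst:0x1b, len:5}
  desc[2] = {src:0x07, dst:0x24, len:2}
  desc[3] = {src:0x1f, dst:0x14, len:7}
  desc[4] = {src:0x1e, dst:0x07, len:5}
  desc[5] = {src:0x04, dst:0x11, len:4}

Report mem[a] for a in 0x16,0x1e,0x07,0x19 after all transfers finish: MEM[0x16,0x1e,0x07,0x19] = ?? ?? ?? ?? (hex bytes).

MEM[0x16,0x1e,0x07,0x19] = ca 5e 5e 13

#0 dst[0x02+2] := {0xb0,0x9b}
#1 dst[0x1b+5] := {0x15,0x9d,0x3b,0x5e,0x58}
#2 dst[0x24+2] := {0x13,0x00}
#3 dst[0x14+7] := {0x58,0xe8,0xca,0x77,0x19,0x13,0x00}
#4 dst[0x07+5] := {0x5e,0x58,0xe8,0xca,0x77}
#5 dst[0x11+4] := {0x2a,0x40,0xf1,0x5e}
query mem[0x16]=0xca, mem[0x1e]=0x5e, mem[0x07]=0x5e, mem[0x19]=0x13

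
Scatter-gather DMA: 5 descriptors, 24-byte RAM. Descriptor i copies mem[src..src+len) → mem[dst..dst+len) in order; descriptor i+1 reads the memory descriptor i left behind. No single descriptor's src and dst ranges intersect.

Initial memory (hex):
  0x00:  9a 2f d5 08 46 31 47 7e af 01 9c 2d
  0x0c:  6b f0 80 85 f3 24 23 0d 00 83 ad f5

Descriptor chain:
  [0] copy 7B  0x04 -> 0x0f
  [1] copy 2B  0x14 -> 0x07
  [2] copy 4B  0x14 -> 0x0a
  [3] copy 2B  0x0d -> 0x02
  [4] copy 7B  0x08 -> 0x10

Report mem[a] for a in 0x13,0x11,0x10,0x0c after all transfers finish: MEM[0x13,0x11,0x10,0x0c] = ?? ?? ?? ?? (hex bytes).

MEM[0x13,0x11,0x10,0x0c] = 9c 01 9c ad

#0 dst[0x0f+7] := {0x46,0x31,0x47,0x7e,0xaf,0x01,0x9c}
#1 dst[0x07+2] := {0x01,0x9c}
#2 dst[0x0a+4] := {0x01,0x9c,0xad,0xf5}
#3 dst[0x02+2] := {0xf5,0x80}
#4 dst[0x10+7] := {0x9c,0x01,0x01,0x9c,0xad,0xf5,0x80}
query mem[0x13]=0x9c, mem[0x11]=0x01, mem[0x10]=0x9c, mem[0x0c]=0xad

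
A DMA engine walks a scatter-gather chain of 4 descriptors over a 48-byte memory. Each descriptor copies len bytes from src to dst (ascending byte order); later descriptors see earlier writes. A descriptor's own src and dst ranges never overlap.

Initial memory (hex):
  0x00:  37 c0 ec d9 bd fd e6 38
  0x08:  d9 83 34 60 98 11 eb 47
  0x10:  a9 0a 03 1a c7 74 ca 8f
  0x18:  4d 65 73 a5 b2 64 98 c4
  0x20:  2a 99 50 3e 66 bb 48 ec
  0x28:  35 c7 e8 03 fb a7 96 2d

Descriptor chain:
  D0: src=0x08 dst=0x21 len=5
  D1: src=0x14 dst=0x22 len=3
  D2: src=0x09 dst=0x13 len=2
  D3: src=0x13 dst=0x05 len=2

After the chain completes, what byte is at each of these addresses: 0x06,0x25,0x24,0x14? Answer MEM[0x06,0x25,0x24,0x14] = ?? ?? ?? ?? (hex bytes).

MEM[0x06,0x25,0x24,0x14] = 34 98 ca 34

  after D0: wrote 5B at 0x21 = d983346098
  after D1: wrote 3B at 0x22 = c774ca
  after D2: wrote 2B at 0x13 = 8334
  after D3: wrote 2B at 0x05 = 8334
query mem[0x06]=0x34, mem[0x25]=0x98, mem[0x24]=0xca, mem[0x14]=0x34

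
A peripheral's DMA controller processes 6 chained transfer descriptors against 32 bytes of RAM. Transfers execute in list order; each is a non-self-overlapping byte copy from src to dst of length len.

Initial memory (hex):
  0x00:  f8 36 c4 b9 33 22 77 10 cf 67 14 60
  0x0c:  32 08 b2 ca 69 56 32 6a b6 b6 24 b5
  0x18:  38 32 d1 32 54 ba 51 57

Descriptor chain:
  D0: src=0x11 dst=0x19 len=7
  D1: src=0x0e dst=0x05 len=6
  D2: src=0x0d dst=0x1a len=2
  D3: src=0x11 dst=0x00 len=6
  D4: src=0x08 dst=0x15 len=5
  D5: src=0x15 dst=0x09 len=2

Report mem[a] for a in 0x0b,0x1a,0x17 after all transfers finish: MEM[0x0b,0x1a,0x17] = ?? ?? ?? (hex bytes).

MEM[0x0b,0x1a,0x17] = 60 08 6a

  after D0: wrote 7B at 0x19 = 56326ab6b624b5
  after D1: wrote 6B at 0x05 = b2ca6956326a
  after D2: wrote 2B at 0x1a = 08b2
  after D3: wrote 6B at 0x00 = 56326ab6b624
  after D4: wrote 5B at 0x15 = 56326a6032
  after D5: wrote 2B at 0x09 = 5632
query mem[0x0b]=0x60, mem[0x1a]=0x08, mem[0x17]=0x6a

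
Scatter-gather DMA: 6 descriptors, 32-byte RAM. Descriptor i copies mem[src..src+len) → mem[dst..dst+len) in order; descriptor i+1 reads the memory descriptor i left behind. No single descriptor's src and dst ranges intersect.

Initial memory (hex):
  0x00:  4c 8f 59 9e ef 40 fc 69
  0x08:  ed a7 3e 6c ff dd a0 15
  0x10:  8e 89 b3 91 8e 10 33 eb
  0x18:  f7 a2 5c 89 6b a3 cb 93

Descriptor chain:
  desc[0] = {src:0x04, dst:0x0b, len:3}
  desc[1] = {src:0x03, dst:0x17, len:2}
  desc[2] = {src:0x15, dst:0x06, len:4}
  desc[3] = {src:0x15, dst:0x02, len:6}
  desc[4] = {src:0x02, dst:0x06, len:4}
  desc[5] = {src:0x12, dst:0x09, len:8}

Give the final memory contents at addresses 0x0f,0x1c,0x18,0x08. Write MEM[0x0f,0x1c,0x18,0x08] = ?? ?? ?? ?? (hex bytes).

MEM[0x0f,0x1c,0x18,0x08] = ef 6b ef 9e

[0] 0x04->0x0b len=3 : ef 40 fc
[1] 0x03->0x17 len=2 : 9e ef
[2] 0x15->0x06 len=4 : 10 33 9e ef
[3] 0x15->0x02 len=6 : 10 33 9e ef a2 5c
[4] 0x02->0x06 len=4 : 10 33 9e ef
[5] 0x12->0x09 len=8 : b3 91 8e 10 33 9e ef a2
query mem[0x0f]=0xef, mem[0x1c]=0x6b, mem[0x18]=0xef, mem[0x08]=0x9e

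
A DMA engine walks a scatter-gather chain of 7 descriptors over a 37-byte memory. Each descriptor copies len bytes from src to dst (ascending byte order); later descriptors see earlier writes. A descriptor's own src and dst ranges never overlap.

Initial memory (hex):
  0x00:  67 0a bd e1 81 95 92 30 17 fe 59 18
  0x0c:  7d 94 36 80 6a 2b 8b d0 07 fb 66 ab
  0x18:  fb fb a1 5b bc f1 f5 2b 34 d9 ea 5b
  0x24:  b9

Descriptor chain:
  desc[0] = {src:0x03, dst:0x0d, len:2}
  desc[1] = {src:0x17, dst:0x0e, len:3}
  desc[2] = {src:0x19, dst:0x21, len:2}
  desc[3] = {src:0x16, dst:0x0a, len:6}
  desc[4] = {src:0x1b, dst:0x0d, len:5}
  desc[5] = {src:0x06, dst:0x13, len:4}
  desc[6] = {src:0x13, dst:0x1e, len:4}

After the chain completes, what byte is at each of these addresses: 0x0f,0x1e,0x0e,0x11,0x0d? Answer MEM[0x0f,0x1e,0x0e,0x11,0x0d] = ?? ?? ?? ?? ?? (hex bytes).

MEM[0x0f,0x1e,0x0e,0x11,0x0d] = f1 92 bc 2b 5b

[0] 0x03->0x0d len=2 : e1 81
[1] 0x17->0x0e len=3 : ab fb fb
[2] 0x19->0x21 len=2 : fb a1
[3] 0x16->0x0a len=6 : 66 ab fb fb a1 5b
[4] 0x1b->0x0d len=5 : 5b bc f1 f5 2b
[5] 0x06->0x13 len=4 : 92 30 17 fe
[6] 0x13->0x1e len=4 : 92 30 17 fe
query mem[0x0f]=0xf1, mem[0x1e]=0x92, mem[0x0e]=0xbc, mem[0x11]=0x2b, mem[0x0d]=0x5b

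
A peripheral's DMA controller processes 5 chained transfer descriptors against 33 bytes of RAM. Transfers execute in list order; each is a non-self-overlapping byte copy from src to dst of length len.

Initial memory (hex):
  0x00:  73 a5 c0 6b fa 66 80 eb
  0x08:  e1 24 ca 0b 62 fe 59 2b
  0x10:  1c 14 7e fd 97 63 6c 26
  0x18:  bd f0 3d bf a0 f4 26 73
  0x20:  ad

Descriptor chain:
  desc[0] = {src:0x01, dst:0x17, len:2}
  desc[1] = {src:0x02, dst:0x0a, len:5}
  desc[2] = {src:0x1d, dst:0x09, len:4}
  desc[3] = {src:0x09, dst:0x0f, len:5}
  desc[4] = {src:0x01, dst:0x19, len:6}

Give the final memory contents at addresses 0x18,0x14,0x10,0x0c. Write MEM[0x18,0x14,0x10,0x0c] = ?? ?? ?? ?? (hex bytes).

MEM[0x18,0x14,0x10,0x0c] = c0 97 26 ad

D0: mem[0x17..0x18] <- [a5 c0]
D1: mem[0x0a..0x0e] <- [c0 6b fa 66 80]
D2: mem[0x09..0x0c] <- [f4 26 73 ad]
D3: mem[0x0f..0x13] <- [f4 26 73 ad 66]
D4: mem[0x19..0x1e] <- [a5 c0 6b fa 66 80]
query mem[0x18]=0xc0, mem[0x14]=0x97, mem[0x10]=0x26, mem[0x0c]=0xad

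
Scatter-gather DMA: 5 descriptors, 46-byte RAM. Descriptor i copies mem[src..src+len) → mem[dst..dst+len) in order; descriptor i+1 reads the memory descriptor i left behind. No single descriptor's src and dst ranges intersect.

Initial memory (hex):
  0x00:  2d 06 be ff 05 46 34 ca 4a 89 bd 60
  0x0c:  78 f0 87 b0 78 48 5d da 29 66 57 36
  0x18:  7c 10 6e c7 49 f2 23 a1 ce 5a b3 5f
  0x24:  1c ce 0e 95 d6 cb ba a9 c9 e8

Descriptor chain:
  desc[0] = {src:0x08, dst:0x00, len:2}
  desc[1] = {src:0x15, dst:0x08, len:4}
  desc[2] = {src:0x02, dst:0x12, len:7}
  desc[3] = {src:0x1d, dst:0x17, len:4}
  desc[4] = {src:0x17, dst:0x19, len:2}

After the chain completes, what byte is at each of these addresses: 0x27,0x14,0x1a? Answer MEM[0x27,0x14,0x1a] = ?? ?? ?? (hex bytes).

MEM[0x27,0x14,0x1a] = 95 05 23

[0] 0x08->0x00 len=2 : 4a 89
[1] 0x15->0x08 len=4 : 66 57 36 7c
[2] 0x02->0x12 len=7 : be ff 05 46 34 ca 66
[3] 0x1d->0x17 len=4 : f2 23 a1 ce
[4] 0x17->0x19 len=2 : f2 23
query mem[0x27]=0x95, mem[0x14]=0x05, mem[0x1a]=0x23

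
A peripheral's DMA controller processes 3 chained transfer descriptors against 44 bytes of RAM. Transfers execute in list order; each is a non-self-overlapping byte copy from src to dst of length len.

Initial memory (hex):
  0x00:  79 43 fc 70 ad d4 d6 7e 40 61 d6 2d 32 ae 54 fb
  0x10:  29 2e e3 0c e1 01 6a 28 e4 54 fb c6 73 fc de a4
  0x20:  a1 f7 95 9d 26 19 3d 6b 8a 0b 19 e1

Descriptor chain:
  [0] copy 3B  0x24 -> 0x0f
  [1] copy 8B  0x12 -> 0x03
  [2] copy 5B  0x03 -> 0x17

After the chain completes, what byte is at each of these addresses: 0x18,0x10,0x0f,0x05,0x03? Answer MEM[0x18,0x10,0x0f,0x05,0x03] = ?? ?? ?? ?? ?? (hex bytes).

  after D0: wrote 3B at 0x0f = 26193d
  after D1: wrote 8B at 0x03 = e30ce1016a28e454
  after D2: wrote 5B at 0x17 = e30ce1016a
query mem[0x18]=0x0c, mem[0x10]=0x19, mem[0x0f]=0x26, mem[0x05]=0xe1, mem[0x03]=0xe3

MEM[0x18,0x10,0x0f,0x05,0x03] = 0c 19 26 e1 e3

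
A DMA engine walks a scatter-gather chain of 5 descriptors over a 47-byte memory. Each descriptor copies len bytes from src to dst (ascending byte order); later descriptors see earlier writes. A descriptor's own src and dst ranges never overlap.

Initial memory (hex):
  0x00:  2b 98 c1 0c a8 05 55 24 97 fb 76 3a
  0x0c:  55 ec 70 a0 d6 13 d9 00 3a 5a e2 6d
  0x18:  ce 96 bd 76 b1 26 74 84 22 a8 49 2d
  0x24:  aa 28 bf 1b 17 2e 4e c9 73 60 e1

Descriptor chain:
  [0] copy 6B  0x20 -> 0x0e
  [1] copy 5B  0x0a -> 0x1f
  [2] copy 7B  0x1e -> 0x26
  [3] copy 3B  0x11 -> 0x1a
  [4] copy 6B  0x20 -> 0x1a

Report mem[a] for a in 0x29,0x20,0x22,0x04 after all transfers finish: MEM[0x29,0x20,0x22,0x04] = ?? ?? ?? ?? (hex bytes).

MEM[0x29,0x20,0x22,0x04] = 55 3a ec a8

  after D0: wrote 6B at 0x0e = 22a8492daa28
  after D1: wrote 5B at 0x1f = 763a55ec22
  after D2: wrote 7B at 0x26 = 74763a55ec22aa
  after D3: wrote 3B at 0x1a = 2daa28
  after D4: wrote 6B at 0x1a = 3a55ec22aa28
query mem[0x29]=0x55, mem[0x20]=0x3a, mem[0x22]=0xec, mem[0x04]=0xa8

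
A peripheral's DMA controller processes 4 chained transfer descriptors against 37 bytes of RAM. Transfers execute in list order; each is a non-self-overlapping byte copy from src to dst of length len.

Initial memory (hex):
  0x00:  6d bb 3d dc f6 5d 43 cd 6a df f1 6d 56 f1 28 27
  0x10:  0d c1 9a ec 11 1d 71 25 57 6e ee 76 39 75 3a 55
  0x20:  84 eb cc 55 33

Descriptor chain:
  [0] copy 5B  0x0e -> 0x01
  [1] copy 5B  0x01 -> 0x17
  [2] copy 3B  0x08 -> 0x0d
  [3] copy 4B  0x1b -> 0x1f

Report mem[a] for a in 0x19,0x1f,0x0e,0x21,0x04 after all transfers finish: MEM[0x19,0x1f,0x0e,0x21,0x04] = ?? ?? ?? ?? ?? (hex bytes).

  after D0: wrote 5B at 0x01 = 28270dc19a
  after D1: wrote 5B at 0x17 = 28270dc19a
  after D2: wrote 3B at 0x0d = 6adff1
  after D3: wrote 4B at 0x1f = 9a39753a
query mem[0x19]=0x0d, mem[0x1f]=0x9a, mem[0x0e]=0xdf, mem[0x21]=0x75, mem[0x04]=0xc1

MEM[0x19,0x1f,0x0e,0x21,0x04] = 0d 9a df 75 c1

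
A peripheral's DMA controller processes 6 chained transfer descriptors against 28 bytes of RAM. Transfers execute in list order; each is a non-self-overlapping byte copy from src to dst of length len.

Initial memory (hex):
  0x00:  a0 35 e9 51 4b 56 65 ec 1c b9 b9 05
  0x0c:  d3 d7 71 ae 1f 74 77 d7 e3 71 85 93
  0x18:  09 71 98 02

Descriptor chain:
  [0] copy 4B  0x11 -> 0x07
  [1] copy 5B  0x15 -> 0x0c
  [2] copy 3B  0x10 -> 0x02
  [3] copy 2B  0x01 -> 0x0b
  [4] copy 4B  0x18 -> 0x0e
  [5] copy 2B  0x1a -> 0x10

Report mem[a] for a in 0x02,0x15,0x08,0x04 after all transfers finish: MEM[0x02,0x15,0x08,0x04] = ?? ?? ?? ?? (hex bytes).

MEM[0x02,0x15,0x08,0x04] = 71 71 77 77

  after D0: wrote 4B at 0x07 = 7477d7e3
  after D1: wrote 5B at 0x0c = 7185930971
  after D2: wrote 3B at 0x02 = 717477
  after D3: wrote 2B at 0x0b = 3571
  after D4: wrote 4B at 0x0e = 09719802
  after D5: wrote 2B at 0x10 = 9802
query mem[0x02]=0x71, mem[0x15]=0x71, mem[0x08]=0x77, mem[0x04]=0x77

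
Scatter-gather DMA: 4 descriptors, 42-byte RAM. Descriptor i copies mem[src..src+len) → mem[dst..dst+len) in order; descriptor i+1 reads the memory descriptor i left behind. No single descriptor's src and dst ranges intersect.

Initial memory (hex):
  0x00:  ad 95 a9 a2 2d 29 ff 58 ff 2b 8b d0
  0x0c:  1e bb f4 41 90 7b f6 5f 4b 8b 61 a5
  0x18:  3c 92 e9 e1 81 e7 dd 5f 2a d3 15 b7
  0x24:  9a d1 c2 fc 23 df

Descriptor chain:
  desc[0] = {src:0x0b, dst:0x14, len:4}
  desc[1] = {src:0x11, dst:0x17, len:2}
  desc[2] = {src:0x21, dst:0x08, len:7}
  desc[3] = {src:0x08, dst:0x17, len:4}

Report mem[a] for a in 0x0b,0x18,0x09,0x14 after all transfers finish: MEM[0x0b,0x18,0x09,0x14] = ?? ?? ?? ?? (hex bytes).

MEM[0x0b,0x18,0x09,0x14] = 9a 15 15 d0

D0: mem[0x14..0x17] <- [d0 1e bb f4]
D1: mem[0x17..0x18] <- [7b f6]
D2: mem[0x08..0x0e] <- [d3 15 b7 9a d1 c2 fc]
D3: mem[0x17..0x1a] <- [d3 15 b7 9a]
query mem[0x0b]=0x9a, mem[0x18]=0x15, mem[0x09]=0x15, mem[0x14]=0xd0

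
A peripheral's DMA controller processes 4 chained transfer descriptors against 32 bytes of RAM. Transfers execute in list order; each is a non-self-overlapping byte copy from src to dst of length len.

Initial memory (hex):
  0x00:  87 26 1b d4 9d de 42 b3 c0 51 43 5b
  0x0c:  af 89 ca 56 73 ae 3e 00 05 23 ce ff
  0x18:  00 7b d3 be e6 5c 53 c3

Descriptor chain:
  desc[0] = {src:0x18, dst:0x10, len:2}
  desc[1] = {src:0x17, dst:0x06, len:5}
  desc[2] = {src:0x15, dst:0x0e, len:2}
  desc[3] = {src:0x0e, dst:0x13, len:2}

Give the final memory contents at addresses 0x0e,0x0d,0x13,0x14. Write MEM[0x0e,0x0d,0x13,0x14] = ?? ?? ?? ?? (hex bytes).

  after D0: wrote 2B at 0x10 = 007b
  after D1: wrote 5B at 0x06 = ff007bd3be
  after D2: wrote 2B at 0x0e = 23ce
  after D3: wrote 2B at 0x13 = 23ce
query mem[0x0e]=0x23, mem[0x0d]=0x89, mem[0x13]=0x23, mem[0x14]=0xce

MEM[0x0e,0x0d,0x13,0x14] = 23 89 23 ce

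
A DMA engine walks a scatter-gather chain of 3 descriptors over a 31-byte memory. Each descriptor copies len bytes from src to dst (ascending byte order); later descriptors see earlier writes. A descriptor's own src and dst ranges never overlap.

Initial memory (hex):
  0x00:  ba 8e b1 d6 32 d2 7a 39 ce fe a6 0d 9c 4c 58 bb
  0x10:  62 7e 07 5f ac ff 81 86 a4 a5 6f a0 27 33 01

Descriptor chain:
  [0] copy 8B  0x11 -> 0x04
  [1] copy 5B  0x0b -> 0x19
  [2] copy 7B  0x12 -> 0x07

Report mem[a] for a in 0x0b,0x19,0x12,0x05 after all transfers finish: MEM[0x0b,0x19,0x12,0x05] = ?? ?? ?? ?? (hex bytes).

MEM[0x0b,0x19,0x12,0x05] = 81 a4 07 07

  after D0: wrote 8B at 0x04 = 7e075facff8186a4
  after D1: wrote 5B at 0x19 = a49c4c58bb
  after D2: wrote 7B at 0x07 = 075facff8186a4
query mem[0x0b]=0x81, mem[0x19]=0xa4, mem[0x12]=0x07, mem[0x05]=0x07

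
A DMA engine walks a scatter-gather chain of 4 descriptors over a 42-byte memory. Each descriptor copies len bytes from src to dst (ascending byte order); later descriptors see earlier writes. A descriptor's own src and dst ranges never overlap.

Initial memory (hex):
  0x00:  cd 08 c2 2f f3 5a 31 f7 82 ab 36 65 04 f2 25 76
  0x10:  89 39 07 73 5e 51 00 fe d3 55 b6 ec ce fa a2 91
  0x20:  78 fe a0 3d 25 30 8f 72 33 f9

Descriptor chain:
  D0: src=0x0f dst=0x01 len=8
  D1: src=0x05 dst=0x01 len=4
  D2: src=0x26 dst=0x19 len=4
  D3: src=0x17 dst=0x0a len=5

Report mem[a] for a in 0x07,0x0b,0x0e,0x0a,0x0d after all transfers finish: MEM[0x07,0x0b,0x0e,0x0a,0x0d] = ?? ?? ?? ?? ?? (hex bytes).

#0 dst[0x01+8] := {0x76,0x89,0x39,0x07,0x73,0x5e,0x51,0x00}
#1 dst[0x01+4] := {0x73,0x5e,0x51,0x00}
#2 dst[0x19+4] := {0x8f,0x72,0x33,0xf9}
#3 dst[0x0a+5] := {0xfe,0xd3,0x8f,0x72,0x33}
query mem[0x07]=0x51, mem[0x0b]=0xd3, mem[0x0e]=0x33, mem[0x0a]=0xfe, mem[0x0d]=0x72

MEM[0x07,0x0b,0x0e,0x0a,0x0d] = 51 d3 33 fe 72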